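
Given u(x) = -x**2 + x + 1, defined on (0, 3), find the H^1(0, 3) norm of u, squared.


||u||_{H^1}^2 = 321/10

The H^1 norm (squared) on an interval (0, L) is
  ||u||_{H^1}^2 = ∫_0^L u(x)^2 dx + ∫_0^L u'(x)^2 dx.
Compute u'(x) = 1 - 2*x.
Then u(x)^2 = x**4 - 2*x**3 - x**2 + 2*x + 1 and u'(x)^2 = 4*x**2 - 4*x + 1.
Integrate each monomial from 0 to 3 using ∫_0^3 c·x^n dx = c·3^(n+1)/(n+1):
  ∫_0^3 u(x)^2 dx = ∫_0^3 (x^4 - 2*x^3 - x^2 + 2*x + 1) dx. Term by term:
    ∫_0^3 x^4 dx = 243/5;  ∫_0^3 -2*x^3 dx = -81/2;  ∫_0^3 -x^2 dx = -9;
    ∫_0^3 2*x dx = 9;  ∫_0^3 1 dx = 3.
  Sum: 243/5 − 81/2 − 9 + 9 + 3 = 111/10.
  ∫_0^3 u'(x)^2 dx = ∫_0^3 (4*x^2 - 4*x + 1) dx. Term by term:
    ∫_0^3 4*x^2 dx = 36;  ∫_0^3 -4*x dx = -18;  ∫_0^3 1 dx = 3.
  Sum: 36 − 18 + 3 = 21.
Adding: ||u||_{H^1}^2 = 111/10 + 21 = 321/10.


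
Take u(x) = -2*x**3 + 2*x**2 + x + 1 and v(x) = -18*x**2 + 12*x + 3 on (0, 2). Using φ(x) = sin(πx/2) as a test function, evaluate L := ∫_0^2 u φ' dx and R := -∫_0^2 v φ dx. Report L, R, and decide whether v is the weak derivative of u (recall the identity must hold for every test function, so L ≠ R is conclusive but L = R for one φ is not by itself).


LHS = -192/π^3 + 28/π, RHS = -576/π^3 + 84/π. No, v is not the weak derivative of u.

u(x) = -2*x**3 + 2*x**2 + x + 1, classical derivative u'(x) = -6*x**2 + 4*x + 1.
φ(x) = sin(πx/2), so φ'(x) = π*cos(π*x/2)/2.
Note φ(0) = φ(2) = 0, so the boundary term u·φ vanishes.
LHS = ∫_0^2 u(x) φ'(x) dx = ∫_0^2 (-π*x^3*cos(π*x/2) + π*x^2*cos(π*x/2) + π*x*cos(π*x/2)/2 + π*cos(π*x/2)/2) dx. Term by term:
  ∫_0^2 π*cos(π*x/2)/2 dx = 0;  ∫_0^2 π*x^2*cos(π*x/2) dx = -16/π;  ∫_0^2 π*x*cos(π*x/2)/2 dx = -4/π;
  ∫_0^2 -π*x^3*cos(π*x/2) dx = -192/π^3 + 48/π.
Sum: 0 − 16/π − 4/π + -192/π^3 + 48/π = -192/π^3 + 28/π.
So LHS = -192/π^3 + 28/π.
∫_0^2 v(x) φ(x) dx = ∫_0^2 (-18*x^2*sin(π*x/2) + 12*x*sin(π*x/2) + 3*sin(π*x/2)) dx. Term by term:
  ∫_0^2 3*sin(π*x/2) dx = 12/π;  ∫_0^2 -18*x^2*sin(π*x/2) dx = -144/π + 576/π^3;  ∫_0^2 12*x*sin(π*x/2) dx = 48/π.
Sum: 12/π + -144/π + 576/π^3 + 48/π = -84/π + 576/π^3.
So RHS = -∫_0^2 v(x) φ(x) dx = -576/π^3 + 84/π.
LHS − RHS = -56/π + 384/π^3 ≠ 0, so the identity fails.
(For a valid weak derivative the identity must hold for EVERY test function, in particular this one. The failure shows v is NOT the weak derivative of u.)
Correct weak derivative would be u'(x) = -6*x**2 + 4*x + 1.


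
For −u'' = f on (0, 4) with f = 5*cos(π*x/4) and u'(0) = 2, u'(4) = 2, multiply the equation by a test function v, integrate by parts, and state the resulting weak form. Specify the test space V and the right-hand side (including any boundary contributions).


V = H^1(0, 4) (v unrestricted at boundary; u is determined up to an additive constant); weak form: ∫_0^4 u'v' dx = ∫_0^4 (5*cos(π*x/4)) v dx + 2·v(4) − 2·v(0) for all v ∈ V.

Multiply both sides by a test function v and integrate from 0 to 4:
  ∫_0^4 −u''(x) v(x) dx = ∫_0^4 f(x) v(x) dx.
Integrate the LHS by parts once:
  ∫_0^4 −u'' v dx = −[u'(x) v(x)]_0^4 + ∫_0^4 u'(x) v'(x) dx.
Thus ∫_0^4 u'(x) v'(x) dx = ∫_0^4 f(x) v(x) dx + [u'(x) v(x)]_0^4.
Choose V so that boundary terms are either known or forced to vanish.
u has inhomogeneous Neumann u'(0) = 2, u'(4) = 2. [u' v]_0^4 = (2)·v(4) − (2)·v(0) = 2·v(4) − 2·v(0). Take V = H^1(0, 4); boundary term becomes part of RHS.
Weak formulation: find u (satisfying any essential BC) such that ∫_0^4 u'(x) v'(x) dx = ∫_0^4 f v dx + 2·v(4) − 2·v(0) for all v ∈ V (Neumann data are natural BCs: they enter the RHS as boundary terms).
Substituting f(x) = 5*cos(π*x/4), the right-hand side is ∫_0^4 (5*cos(π*x/4)) v dx + 2·v(4) − 2·v(0).
Compatibility check (pure Neumann): taking v ≡ 1 ∈ V gives 0 = ∫_0^4 f dx + (2) − (2), i.e. ∫_0^4 f dx must equal u'(0) − u'(4) = 0. Indeed ∫_0^4 (5*cos(π*x/4)) dx = 0, so the data are compatible. The solution is then unique only up to an additive constant (fix it e.g. by requiring ∫_0^4 u dx = 0).


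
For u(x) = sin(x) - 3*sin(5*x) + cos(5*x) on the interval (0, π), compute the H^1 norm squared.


||u||_{H^1(0,π)}^2 = 131*π

u'(x) = -5*sin(5*x) + cos(x) - 15*cos(5*x).
Expand u² and (u')² and integrate term by term on (0, π), using: for integers n ≥ 1, ∫_0^π sin²(nx) dx = ∫_0^π cos²(nx) dx = π/2; for n ≠ n', ∫_0^π sin(nx)sin(n'x) dx = ∫_0^π cos(nx)cos(n'x) dx = 0; and by product-to-sum, ∫_0^π sin(nx)cos(n'x) dx = ½∫_0^π [sin((n+n')x) + sin((n−n')x)] dx, which is 0 when n+n' is even and 2n/(n²−n'²) when n+n' is odd (it need not vanish on (0, π)).
  u² squared terms: (-3)²·∫sin(5x)² dx = 9·π/2 = 9*π/2;  (1)²·∫cos(5x)² dx = 1·π/2 = π/2;  (1)²·∫sin(x)² dx = 1·π/2 = π/2.
  u² cross terms: 2·(-3)·(1)·∫sin(5x)·cos(5x) dx = -6·(0) = 0;  2·(-3)·(1)·∫sin(5x)·sin(x) dx = -6·(0) = 0;  2·(1)·(1)·∫cos(5x)·sin(x) dx = 2·(0) = 0.
  So ∫_0^π u² dx = 9*π/2 + π/2 + π/2 + 0 + 0 + 0 = 11*π/2.
  (u')² squared terms: (-15)²·∫cos(5x)² dx = 225·π/2 = 225*π/2;  (-5)²·∫sin(5x)² dx = 25·π/2 = 25*π/2;  (1)²·∫cos(x)² dx = 1·π/2 = π/2.
  (u')² cross terms: 2·(-15)·(-5)·∫cos(5x)·sin(5x) dx = 150·(0) = 0;  2·(-15)·(1)·∫cos(5x)·cos(x) dx = -30·(0) = 0;  2·(-5)·(1)·∫sin(5x)·cos(x) dx = -10·(0) = 0.
  So ∫_0^π (u')² dx = 225*π/2 + 25*π/2 + π/2 + 0 + 0 + 0 = 251*π/2.
||u||_{H^1}^2 = (11*π/2) + (251*π/2) = 131*π.


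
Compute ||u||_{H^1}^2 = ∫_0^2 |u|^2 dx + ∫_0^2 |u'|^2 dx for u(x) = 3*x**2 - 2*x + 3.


||u||_{H^1}^2 = 1774/15

The H^1 norm (squared) on an interval (0, L) is
  ||u||_{H^1}^2 = ∫_0^L u(x)^2 dx + ∫_0^L u'(x)^2 dx.
Compute u'(x) = 6*x - 2.
Then u(x)^2 = 9*x**4 - 12*x**3 + 22*x**2 - 12*x + 9 and u'(x)^2 = 36*x**2 - 24*x + 4.
Integrate each monomial from 0 to 2 using ∫_0^2 c·x^n dx = c·2^(n+1)/(n+1):
  ∫_0^2 u(x)^2 dx = ∫_0^2 (9*x^4 - 12*x^3 + 22*x^2 - 12*x + 9) dx. Term by term:
    ∫_0^2 9*x^4 dx = 288/5;  ∫_0^2 -12*x^3 dx = -48;  ∫_0^2 22*x^2 dx = 176/3;
    ∫_0^2 -12*x dx = -24;  ∫_0^2 9 dx = 18.
  Sum: 288/5 − 48 + 176/3 − 24 + 18 = 934/15.
  ∫_0^2 u'(x)^2 dx = ∫_0^2 (36*x^2 - 24*x + 4) dx. Term by term:
    ∫_0^2 36*x^2 dx = 96;  ∫_0^2 -24*x dx = -48;  ∫_0^2 4 dx = 8.
  Sum: 96 − 48 + 8 = 56.
Adding: ||u||_{H^1}^2 = 934/15 + 56 = 1774/15.


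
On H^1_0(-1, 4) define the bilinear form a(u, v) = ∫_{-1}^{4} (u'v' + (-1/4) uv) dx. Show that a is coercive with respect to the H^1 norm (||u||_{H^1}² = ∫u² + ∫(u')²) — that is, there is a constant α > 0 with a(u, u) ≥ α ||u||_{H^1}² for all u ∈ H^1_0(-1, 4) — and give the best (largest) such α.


α = (-25/4 + π^2)/(π^2 + 25)

Coercivity of a(·,·) on H^1_0(-1, 4) means a(u, u) ≥ α ||u||_{H^1}² for every u ∈ H^1_0.
The interval has length L = 5, and Poincaré/coercivity depend only on L. Here a(u, u) = ∫(u')² + (-1/4)·∫u².
Here c = -1/4 < 0 with |c| < (π/L)² = π^2/25, so coercivity still holds. The condition a(u,u) ≥ α||u||_{H^1}² reads (1−α)∫(u')² ≥ (α−c)∫u². Any admissible α is ≤ 1 (rapidly oscillating u have ∫u²/∫(u')² → 0), and α = 1 would force 0 ≥ (1−c)∫u², impossible since c < 1; so 1−α > 0. By the sharp Poincaré inequality on H^1_0 of an interval of length L, ∫(u')² ≥ (π/L)²∫u² with equality for the first sine mode sin(π(x−x₀)/L) (x₀ the left endpoint), so the inequality holds for all u iff (1−α)(π/L)² ≥ α − c, i.e. α ≤ ((π/L)² + c)/((π/L)² + 1) = (1 + c(L/π)²)/(1 + (L/π)²). (Direct route, valid since c ≤ 0: Poincaré gives c∫u² ≥ c(L/π)²∫(u')², so a(u,u) ≥ (1 + c(L/π)²)∫(u')², while ||u||_{H^1}² ≤ (1 + (L/π)²)∫(u')²; dividing yields the same α.) With (π/L)² = π^2/25 and c = -1/4, the largest admissible constant is α = ((π/L)² + c)/((π/L)² + 1).
Simplifying, α = (-25/4 + π^2)/(π^2 + 25).


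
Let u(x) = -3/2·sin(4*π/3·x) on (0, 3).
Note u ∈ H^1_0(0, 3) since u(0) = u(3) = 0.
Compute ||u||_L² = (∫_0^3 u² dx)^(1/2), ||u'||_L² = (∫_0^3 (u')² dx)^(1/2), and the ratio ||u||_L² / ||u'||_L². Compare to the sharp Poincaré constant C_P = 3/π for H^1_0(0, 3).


||u||_L² / ||u'||_L² = 3/(4*π) < C_P = 3/π.

u(x) = -3/2·sin(4*π/3·x), so u'(x) = -2*π*cos(4*π*x/3).
Writing u(x) = A·sin(kπx/L) with A = -3/2 and k = 4, use ∫_0^L sin²(kπx/L) dx = L/2 and ∫_0^L cos²(kπx/L) dx = L/2.
u² = 9/4·sin²(4*π/3·x) and (u')² = 4*π^2·cos²(4*π/3·x), and each of sin², cos² integrates to L/2 = 3/2 over (0, 3).
∫_0^3 u² dx = 27/8, so ||u||_L² = 3*sqrt(6)/4.
∫_0^3 (u')² dx = 6*π^2, so ||u'||_L² = sqrt(6)*π.
Ratio ||u||_L² / ||u'||_L² = 3/(4*π).
Sharp Poincaré constant on H^1_0(0, 3) is C_P = L/π = 3/π, achieved by sin(π/3·x).
This is the k = 4 harmonic; the ratio L/(kπ) is strictly less than C_P = L/π, consistent with the sharp inequality ||u||_L² ≤ C_P ||u'||_L².


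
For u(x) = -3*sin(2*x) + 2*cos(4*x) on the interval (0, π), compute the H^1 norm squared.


||u||_{H^1(0,π)}^2 = 113*π/2

u'(x) = -8*sin(4*x) - 6*cos(2*x).
Expand u² and (u')² and integrate term by term on (0, π), using: for integers n ≥ 1, ∫_0^π sin²(nx) dx = ∫_0^π cos²(nx) dx = π/2; for n ≠ n', ∫_0^π sin(nx)sin(n'x) dx = ∫_0^π cos(nx)cos(n'x) dx = 0; and by product-to-sum, ∫_0^π sin(nx)cos(n'x) dx = ½∫_0^π [sin((n+n')x) + sin((n−n')x)] dx, which is 0 when n+n' is even and 2n/(n²−n'²) when n+n' is odd (it need not vanish on (0, π)).
  u² squared terms: (-3)²·∫sin(2x)² dx = 9·π/2 = 9*π/2;  (2)²·∫cos(4x)² dx = 4·π/2 = 2*π.
  u² cross terms: 2·(-3)·(2)·∫sin(2x)·cos(4x) dx = -12·(0) = 0.
  So ∫_0^π u² dx = 9*π/2 + 2*π + 0 = 13*π/2.
  (u')² squared terms: (-8)²·∫sin(4x)² dx = 64·π/2 = 32*π;  (-6)²·∫cos(2x)² dx = 36·π/2 = 18*π.
  (u')² cross terms: 2·(-8)·(-6)·∫sin(4x)·cos(2x) dx = 96·(0) = 0.
  So ∫_0^π (u')² dx = 32*π + 18*π + 0 = 50*π.
||u||_{H^1}^2 = (13*π/2) + (50*π) = 113*π/2.


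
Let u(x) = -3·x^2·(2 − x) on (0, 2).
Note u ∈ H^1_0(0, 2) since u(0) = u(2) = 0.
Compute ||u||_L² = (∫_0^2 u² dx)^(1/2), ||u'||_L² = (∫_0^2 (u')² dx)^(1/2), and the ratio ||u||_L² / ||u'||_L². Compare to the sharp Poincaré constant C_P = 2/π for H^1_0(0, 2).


||u||_L² / ||u'||_L² = sqrt(14)/7 < C_P = 2/π.

u(x) = -3·x^2·(2 − x), so u'(x) = 3*x*(3*x - 4).
u(x) = -3·x^2·(2 − x) vanishes at x = 0 and x = 2, so u ∈ H^1_0(0, 2). Differentiate via the product rule and integrate the resulting polynomials term by term.
  ∫_0^2 u² dx = ∫_0^2 (9*x^6 - 36*x^5 + 36*x^4) dx. Term by term:
    ∫_0^2 9*x^6 dx = 1152/7;  ∫_0^2 -36*x^5 dx = -384;  ∫_0^2 36*x^4 dx = 1152/5.
  Sum: 1152/7 − 384 + 1152/5 = 384/35.
  ∫_0^2 (u')² dx = ∫_0^2 (81*x^4 - 216*x^3 + 144*x^2) dx. Term by term:
    ∫_0^2 81*x^4 dx = 2592/5;  ∫_0^2 -216*x^3 dx = -864;  ∫_0^2 144*x^2 dx = 384.
  Sum: 2592/5 − 864 + 384 = 192/5.
∫_0^2 u² dx = 384/35, so ||u||_L² = 8*sqrt(210)/35.
∫_0^2 (u')² dx = 192/5, so ||u'||_L² = 8*sqrt(15)/5.
Ratio ||u||_L² / ||u'||_L² = sqrt(14)/7.
Sharp Poincaré constant on H^1_0(0, 2) is C_P = L/π = 2/π, achieved by sin(π/2·x).
A polynomial bump cannot attain the sharp Poincaré constant (only the first sine eigenfunction does), so the ratio is strictly less than C_P, consistent with ||u||_L² ≤ C_P ||u'||_L².


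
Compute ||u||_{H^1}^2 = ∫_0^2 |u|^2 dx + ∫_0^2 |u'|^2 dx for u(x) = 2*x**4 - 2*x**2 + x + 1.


||u||_{H^1}^2 = 45472/45

The H^1 norm (squared) on an interval (0, L) is
  ||u||_{H^1}^2 = ∫_0^L u(x)^2 dx + ∫_0^L u'(x)^2 dx.
Compute u'(x) = 8*x**3 - 4*x + 1.
Then u(x)^2 = 4*x**8 - 8*x**6 + 4*x**5 + 8*x**4 - 4*x**3 - 3*x**2 + 2*x + 1 and u'(x)^2 = 64*x**6 - 64*x**4 + 16*x**3 + 16*x**2 - 8*x + 1.
Integrate each monomial from 0 to 2 using ∫_0^2 c·x^n dx = c·2^(n+1)/(n+1):
  ∫_0^2 u(x)^2 dx = ∫_0^2 (4*x^8 - 8*x^6 + 4*x^5 + 8*x^4 - 4*x^3 - 3*x^2 + 2*x + 1) dx. Term by term:
    ∫_0^2 4*x^8 dx = 2048/9;  ∫_0^2 -8*x^6 dx = -1024/7;  ∫_0^2 4*x^5 dx = 128/3;
    ∫_0^2 8*x^4 dx = 256/5;  ∫_0^2 -4*x^3 dx = -16;  ∫_0^2 -3*x^2 dx = -8;
    ∫_0^2 2*x dx = 4;  ∫_0^2 1 dx = 2.
  Sum: 2048/9 − 1024/7 + 128/3 + 256/5 − 16 − 8 + 4 + 2 = 49498/315.
  ∫_0^2 u'(x)^2 dx = ∫_0^2 (64*x^6 - 64*x^4 + 16*x^3 + 16*x^2 - 8*x + 1) dx. Term by term:
    ∫_0^2 64*x^6 dx = 8192/7;  ∫_0^2 -64*x^4 dx = -2048/5;  ∫_0^2 16*x^3 dx = 64;
    ∫_0^2 16*x^2 dx = 128/3;  ∫_0^2 -8*x dx = -16;  ∫_0^2 1 dx = 2.
  Sum: 8192/7 − 2048/5 + 64 + 128/3 − 16 + 2 = 89602/105.
Adding: ||u||_{H^1}^2 = 49498/315 + 89602/105 = 45472/45.


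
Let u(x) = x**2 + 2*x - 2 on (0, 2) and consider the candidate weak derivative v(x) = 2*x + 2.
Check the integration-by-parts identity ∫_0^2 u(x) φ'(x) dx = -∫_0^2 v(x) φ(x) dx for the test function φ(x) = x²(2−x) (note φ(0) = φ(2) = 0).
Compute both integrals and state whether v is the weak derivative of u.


LHS = -88/15, RHS = -88/15. Yes, v = u' weakly.

u(x) = x**2 + 2*x - 2, classical derivative u'(x) = 2*x + 2.
φ(x) = x²(2−x), so φ'(x) = x*(4 - 3*x).
Note φ(0) = φ(2) = 0, so the boundary term u·φ vanishes.
LHS = ∫_0^2 u(x) φ'(x) dx = ∫_0^2 (-3*x^4 - 2*x^3 + 14*x^2 - 8*x) dx. Term by term:
  ∫_0^2 -3*x^4 dx = -96/5;  ∫_0^2 -2*x^3 dx = -8;  ∫_0^2 14*x^2 dx = 112/3;
  ∫_0^2 -8*x dx = -16.
Sum: -96/5 − 8 + 112/3 − 16 = -88/15.
So LHS = -88/15.
∫_0^2 v(x) φ(x) dx = ∫_0^2 (-2*x^4 + 2*x^3 + 4*x^2) dx. Term by term:
  ∫_0^2 -2*x^4 dx = -64/5;  ∫_0^2 2*x^3 dx = 8;  ∫_0^2 4*x^2 dx = 32/3.
Sum: -64/5 + 8 + 32/3 = 88/15.
So RHS = -∫_0^2 v(x) φ(x) dx = -88/15.
LHS = RHS, so the identity holds for this test φ.
Moreover u is smooth here and v(x) = u'(x) = 2*x + 2 pointwise, so the identity holds for every test function. Hence v is the weak derivative of u.


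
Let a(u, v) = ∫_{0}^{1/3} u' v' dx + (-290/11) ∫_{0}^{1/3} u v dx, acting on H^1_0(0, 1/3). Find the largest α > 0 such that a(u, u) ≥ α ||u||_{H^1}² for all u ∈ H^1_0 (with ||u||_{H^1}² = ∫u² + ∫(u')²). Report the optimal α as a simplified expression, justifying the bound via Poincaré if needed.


α = (-290 + 99*π^2)/(11*(1 + 9*π^2))

Coercivity of a(·,·) on H^1_0(0, 1/3) means a(u, u) ≥ α ||u||_{H^1}² for every u ∈ H^1_0.
The interval has length L = 1/3, and Poincaré/coercivity depend only on L. Here a(u, u) = ∫(u')² + (-290/11)·∫u².
Here c = -290/11 < 0 with |c| < (π/L)² = 9*π^2, so coercivity still holds. The condition a(u,u) ≥ α||u||_{H^1}² reads (1−α)∫(u')² ≥ (α−c)∫u². Any admissible α is ≤ 1 (rapidly oscillating u have ∫u²/∫(u')² → 0), and α = 1 would force 0 ≥ (1−c)∫u², impossible since c < 1; so 1−α > 0. By the sharp Poincaré inequality on H^1_0 of an interval of length L, ∫(u')² ≥ (π/L)²∫u² with equality for the first sine mode sin(π(x−x₀)/L) (x₀ the left endpoint), so the inequality holds for all u iff (1−α)(π/L)² ≥ α − c, i.e. α ≤ ((π/L)² + c)/((π/L)² + 1) = (1 + c(L/π)²)/(1 + (L/π)²). (Direct route, valid since c ≤ 0: Poincaré gives c∫u² ≥ c(L/π)²∫(u')², so a(u,u) ≥ (1 + c(L/π)²)∫(u')², while ||u||_{H^1}² ≤ (1 + (L/π)²)∫(u')²; dividing yields the same α.) With (π/L)² = 9*π^2 and c = -290/11, the largest admissible constant is α = ((π/L)² + c)/((π/L)² + 1).
Simplifying, α = (-290 + 99*π^2)/(11*(1 + 9*π^2)).


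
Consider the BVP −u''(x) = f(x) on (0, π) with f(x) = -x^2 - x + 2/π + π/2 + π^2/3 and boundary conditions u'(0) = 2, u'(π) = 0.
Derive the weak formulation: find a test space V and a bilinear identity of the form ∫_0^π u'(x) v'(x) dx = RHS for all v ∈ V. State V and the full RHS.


V = H^1(0, π) (v unrestricted at boundary; u is determined up to an additive constant); weak form: ∫_0^π u'v' dx = ∫_0^π (-x^2 - x + 2/π + π/2 + π^2/3) v dx − 2·v(0) for all v ∈ V.

Multiply both sides by a test function v and integrate from 0 to π:
  ∫_0^π −u''(x) v(x) dx = ∫_0^π f(x) v(x) dx.
Integrate the LHS by parts once:
  ∫_0^π −u'' v dx = −[u'(x) v(x)]_0^π + ∫_0^π u'(x) v'(x) dx.
Thus ∫_0^π u'(x) v'(x) dx = ∫_0^π f(x) v(x) dx + [u'(x) v(x)]_0^π.
Choose V so that boundary terms are either known or forced to vanish.
u has inhomogeneous Neumann u'(0) = 2, u'(π) = 0. [u' v]_0^π = (0)·v(π) − (2)·v(0) = − 2·v(0). Take V = H^1(0, π); boundary term becomes part of RHS.
Weak formulation: find u (satisfying any essential BC) such that ∫_0^π u'(x) v'(x) dx = ∫_0^π f v dx − 2·v(0) for all v ∈ V (Neumann data are natural BCs: they enter the RHS as boundary terms).
Substituting f(x) = -x^2 - x + 2/π + π/2 + π^2/3, the right-hand side is ∫_0^π (-x^2 - x + 2/π + π/2 + π^2/3) v dx − 2·v(0).
Compatibility check (pure Neumann): taking v ≡ 1 ∈ V gives 0 = ∫_0^π f dx + (0) − (2), i.e. ∫_0^π f dx must equal u'(0) − u'(π) = 2. Indeed ∫_0^π (-x^2 - x + 2/π + π/2 + π^2/3) dx = 2, so the data are compatible. The solution is then unique only up to an additive constant (fix it e.g. by requiring ∫_0^π u dx = 0).


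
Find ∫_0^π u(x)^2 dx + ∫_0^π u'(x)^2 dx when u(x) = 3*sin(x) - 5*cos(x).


||u||_{H^1(0,π)}^2 = 34*π

u'(x) = 5*sin(x) + 3*cos(x).
Expand u² and (u')² and integrate term by term on (0, π), using: for integers n ≥ 1, ∫_0^π sin²(nx) dx = ∫_0^π cos²(nx) dx = π/2; for n ≠ n', ∫_0^π sin(nx)sin(n'x) dx = ∫_0^π cos(nx)cos(n'x) dx = 0; and by product-to-sum, ∫_0^π sin(nx)cos(n'x) dx = ½∫_0^π [sin((n+n')x) + sin((n−n')x)] dx, which is 0 when n+n' is even and 2n/(n²−n'²) when n+n' is odd (it need not vanish on (0, π)).
  u² squared terms: (-5)²·∫cos(x)² dx = 25·π/2 = 25*π/2;  (3)²·∫sin(x)² dx = 9·π/2 = 9*π/2.
  u² cross terms: 2·(-5)·(3)·∫cos(x)·sin(x) dx = -30·(0) = 0.
  So ∫_0^π u² dx = 25*π/2 + 9*π/2 + 0 = 17*π.
  (u')² squared terms: (3)²·∫cos(x)² dx = 9·π/2 = 9*π/2;  (5)²·∫sin(x)² dx = 25·π/2 = 25*π/2.
  (u')² cross terms: 2·(3)·(5)·∫cos(x)·sin(x) dx = 30·(0) = 0.
  So ∫_0^π (u')² dx = 9*π/2 + 25*π/2 + 0 = 17*π.
||u||_{H^1}^2 = (17*π) + (17*π) = 34*π.


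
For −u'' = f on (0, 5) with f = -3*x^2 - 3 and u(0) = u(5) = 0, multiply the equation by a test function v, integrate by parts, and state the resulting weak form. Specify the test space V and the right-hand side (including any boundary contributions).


V = H^1_0(0, 5) (so v(0) = v(5) = 0); weak form: ∫_0^5 u'v' dx = ∫_0^5 (-3*x^2 - 3) v dx for all v ∈ V.

Multiply both sides by a test function v and integrate from 0 to 5:
  ∫_0^5 −u''(x) v(x) dx = ∫_0^5 f(x) v(x) dx.
Integrate the LHS by parts once:
  ∫_0^5 −u'' v dx = −[u'(x) v(x)]_0^5 + ∫_0^5 u'(x) v'(x) dx.
Thus ∫_0^5 u'(x) v'(x) dx = ∫_0^5 f(x) v(x) dx + [u'(x) v(x)]_0^5.
Choose V so that boundary terms are either known or forced to vanish.
u is Dirichlet: u(0) = u(5) = 0. Let V = H^1_0(0, 5); then v(0) = v(5) = 0, and [u' v]_0^5 = 0.
Weak formulation: find u (satisfying any essential BC) such that ∫_0^5 u'(x) v'(x) dx = ∫_0^5 f v dx for all v ∈ V.
Substituting f(x) = -3*x^2 - 3, the right-hand side is ∫_0^5 (-3*x^2 - 3) v dx.


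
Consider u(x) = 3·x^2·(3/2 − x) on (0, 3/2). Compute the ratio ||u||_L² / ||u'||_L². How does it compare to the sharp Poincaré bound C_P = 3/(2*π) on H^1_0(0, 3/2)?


||u||_L² / ||u'||_L² = 3*sqrt(14)/28 < C_P = 3/(2*π).

u(x) = 3·x^2·(3/2 − x), so u'(x) = 9*x*(1 - x).
u(x) = 3·x^2·(3/2 − x) vanishes at x = 0 and x = 3/2, so u ∈ H^1_0(0, 3/2). Differentiate via the product rule and integrate the resulting polynomials term by term.
  ∫_0^3/2 u² dx = ∫_0^3/2 (9*x^6 - 27*x^5 + 81*x^4/4) dx. Term by term:
    ∫_0^3/2 9*x^6 dx = 19683/896;  ∫_0^3/2 -27*x^5 dx = -6561/128;  ∫_0^3/2 81*x^4/4 dx = 19683/640.
  Sum: 19683/896 − 6561/128 + 19683/640 = 6561/4480.
  ∫_0^3/2 (u')² dx = ∫_0^3/2 (81*x^4 - 162*x^3 + 81*x^2) dx. Term by term:
    ∫_0^3/2 81*x^4 dx = 19683/160;  ∫_0^3/2 -162*x^3 dx = -6561/32;  ∫_0^3/2 81*x^2 dx = 729/8.
  Sum: 19683/160 − 6561/32 + 729/8 = 729/80.
∫_0^3/2 u² dx = 6561/4480, so ||u||_L² = 81*sqrt(70)/560.
∫_0^3/2 (u')² dx = 729/80, so ||u'||_L² = 27*sqrt(5)/20.
Ratio ||u||_L² / ||u'||_L² = 3*sqrt(14)/28.
Sharp Poincaré constant on H^1_0(0, 3/2) is C_P = L/π = 3/(2*π), achieved by sin(2*π/3·x).
A polynomial bump cannot attain the sharp Poincaré constant (only the first sine eigenfunction does), so the ratio is strictly less than C_P, consistent with ||u||_L² ≤ C_P ||u'||_L².


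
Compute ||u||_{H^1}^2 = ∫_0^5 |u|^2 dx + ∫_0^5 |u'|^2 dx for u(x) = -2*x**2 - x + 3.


||u||_{H^1}^2 = 10225/3

The H^1 norm (squared) on an interval (0, L) is
  ||u||_{H^1}^2 = ∫_0^L u(x)^2 dx + ∫_0^L u'(x)^2 dx.
Compute u'(x) = -4*x - 1.
Then u(x)^2 = 4*x**4 + 4*x**3 - 11*x**2 - 6*x + 9 and u'(x)^2 = 16*x**2 + 8*x + 1.
Integrate each monomial from 0 to 5 using ∫_0^5 c·x^n dx = c·5^(n+1)/(n+1):
  ∫_0^5 u(x)^2 dx = ∫_0^5 (4*x^4 + 4*x^3 - 11*x^2 - 6*x + 9) dx. Term by term:
    ∫_0^5 4*x^4 dx = 2500;  ∫_0^5 4*x^3 dx = 625;  ∫_0^5 -11*x^2 dx = -1375/3;
    ∫_0^5 -6*x dx = -75;  ∫_0^5 9 dx = 45.
  Sum: 2500 + 625 − 1375/3 − 75 + 45 = 7910/3.
  ∫_0^5 u'(x)^2 dx = ∫_0^5 (16*x^2 + 8*x + 1) dx. Term by term:
    ∫_0^5 16*x^2 dx = 2000/3;  ∫_0^5 8*x dx = 100;  ∫_0^5 1 dx = 5.
  Sum: 2000/3 + 100 + 5 = 2315/3.
Adding: ||u||_{H^1}^2 = 7910/3 + 2315/3 = 10225/3.


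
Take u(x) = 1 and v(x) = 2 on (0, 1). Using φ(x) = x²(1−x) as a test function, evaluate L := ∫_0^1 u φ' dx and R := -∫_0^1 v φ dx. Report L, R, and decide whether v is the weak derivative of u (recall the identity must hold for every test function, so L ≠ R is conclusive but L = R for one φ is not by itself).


LHS = 0, RHS = -1/6. No, v is not the weak derivative of u.

u(x) = 1, classical derivative u'(x) = 0.
φ(x) = x²(1−x), so φ'(x) = x*(2 - 3*x).
Note φ(0) = φ(1) = 0, so the boundary term u·φ vanishes.
LHS = ∫_0^1 u(x) φ'(x) dx = ∫_0^1 (-3*x^2 + 2*x) dx. Term by term:
  ∫_0^1 -3*x^2 dx = -1;  ∫_0^1 2*x dx = 1.
Sum: -1 + 1 = 0.
So LHS = 0.
∫_0^1 v(x) φ(x) dx = ∫_0^1 (-2*x^3 + 2*x^2) dx. Term by term:
  ∫_0^1 -2*x^3 dx = -1/2;  ∫_0^1 2*x^2 dx = 2/3.
Sum: -1/2 + 2/3 = 1/6.
So RHS = -∫_0^1 v(x) φ(x) dx = -1/6.
LHS − RHS = 1/6 ≠ 0, so the identity fails.
(For a valid weak derivative the identity must hold for EVERY test function, in particular this one. The failure shows v is NOT the weak derivative of u.)
Correct weak derivative would be u'(x) = 0.


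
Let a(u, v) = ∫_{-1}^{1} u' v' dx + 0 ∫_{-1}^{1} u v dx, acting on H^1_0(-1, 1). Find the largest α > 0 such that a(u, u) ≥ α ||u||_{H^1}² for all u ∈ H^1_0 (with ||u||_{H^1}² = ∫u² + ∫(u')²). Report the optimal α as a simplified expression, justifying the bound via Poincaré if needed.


α = π^2/(4 + π^2)

Coercivity of a(·,·) on H^1_0(-1, 1) means a(u, u) ≥ α ||u||_{H^1}² for every u ∈ H^1_0.
The interval has length L = 2, and Poincaré/coercivity depend only on L. Here a(u, u) = ∫(u')² + (0)·∫u².
Here c = 0, so a(u,u) = ∫(u')² alone. The condition a(u,u) ≥ α||u||_{H^1}² reads (1−α)∫(u')² ≥ (α−c)∫u². Any admissible α is ≤ 1 (rapidly oscillating u have ∫u²/∫(u')² → 0), and α = 1 would force 0 ≥ (1−c)∫u², impossible since c < 1; so 1−α > 0. By the sharp Poincaré inequality on H^1_0 of an interval of length L, ∫(u')² ≥ (π/L)²∫u² with equality for the first sine mode sin(π(x−x₀)/L) (x₀ the left endpoint), so the inequality holds for all u iff (1−α)(π/L)² ≥ α − c, i.e. α ≤ ((π/L)² + c)/((π/L)² + 1) = (1 + c(L/π)²)/(1 + (L/π)²). (Direct route, valid since c ≤ 0: Poincaré gives c∫u² ≥ c(L/π)²∫(u')², so a(u,u) ≥ (1 + c(L/π)²)∫(u')², while ||u||_{H^1}² ≤ (1 + (L/π)²)∫(u')²; dividing yields the same α.) With (π/L)² = π^2/4 and c = 0, the largest admissible constant is α = ((π/L)² + c)/((π/L)² + 1).
Simplifying, α = π^2/(4 + π^2).


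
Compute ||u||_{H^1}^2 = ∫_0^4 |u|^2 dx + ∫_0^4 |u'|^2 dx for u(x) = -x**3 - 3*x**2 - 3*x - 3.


||u||_{H^1}^2 = 609832/35

The H^1 norm (squared) on an interval (0, L) is
  ||u||_{H^1}^2 = ∫_0^L u(x)^2 dx + ∫_0^L u'(x)^2 dx.
Compute u'(x) = -3*x**2 - 6*x - 3.
Then u(x)^2 = x**6 + 6*x**5 + 15*x**4 + 24*x**3 + 27*x**2 + 18*x + 9 and u'(x)^2 = 9*x**4 + 36*x**3 + 54*x**2 + 36*x + 9.
Integrate each monomial from 0 to 4 using ∫_0^4 c·x^n dx = c·4^(n+1)/(n+1):
  ∫_0^4 u(x)^2 dx = ∫_0^4 (x^6 + 6*x^5 + 15*x^4 + 24*x^3 + 27*x^2 + 18*x + 9) dx. Term by term:
    ∫_0^4 x^6 dx = 16384/7;  ∫_0^4 6*x^5 dx = 4096;  ∫_0^4 15*x^4 dx = 3072;
    ∫_0^4 24*x^3 dx = 1536;  ∫_0^4 27*x^2 dx = 576;  ∫_0^4 18*x dx = 144;
    ∫_0^4 9 dx = 36.
  Sum: 16384/7 + 4096 + 3072 + 1536 + 576 + 144 + 36 = 82604/7.
  ∫_0^4 u'(x)^2 dx = ∫_0^4 (9*x^4 + 36*x^3 + 54*x^2 + 36*x + 9) dx. Term by term:
    ∫_0^4 9*x^4 dx = 9216/5;  ∫_0^4 36*x^3 dx = 2304;  ∫_0^4 54*x^2 dx = 1152;
    ∫_0^4 36*x dx = 288;  ∫_0^4 9 dx = 36.
  Sum: 9216/5 + 2304 + 1152 + 288 + 36 = 28116/5.
Adding: ||u||_{H^1}^2 = 82604/7 + 28116/5 = 609832/35.


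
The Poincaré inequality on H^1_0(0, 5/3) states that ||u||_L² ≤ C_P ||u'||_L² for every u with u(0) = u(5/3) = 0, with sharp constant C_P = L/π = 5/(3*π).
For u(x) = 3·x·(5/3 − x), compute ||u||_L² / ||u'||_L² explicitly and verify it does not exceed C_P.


||u||_L² / ||u'||_L² = sqrt(10)/6 < C_P = 5/(3*π).

u(x) = 3·x·(5/3 − x), so u'(x) = 5 - 6*x.
u(x) = 3·x·(5/3 − x) vanishes at x = 0 and x = 5/3, so u ∈ H^1_0(0, 5/3). Differentiate via the product rule and integrate the resulting polynomials term by term.
  ∫_0^5/3 u² dx = ∫_0^5/3 (9*x^4 - 30*x^3 + 25*x^2) dx. Term by term:
    ∫_0^5/3 9*x^4 dx = 625/27;  ∫_0^5/3 -30*x^3 dx = -3125/54;  ∫_0^5/3 25*x^2 dx = 3125/81.
  Sum: 625/27 − 3125/54 + 3125/81 = 625/162.
  ∫_0^5/3 (u')² dx = ∫_0^5/3 (36*x^2 - 60*x + 25) dx. Term by term:
    ∫_0^5/3 36*x^2 dx = 500/9;  ∫_0^5/3 -60*x dx = -250/3;  ∫_0^5/3 25 dx = 125/3.
  Sum: 500/9 − 250/3 + 125/3 = 125/9.
∫_0^5/3 u² dx = 625/162, so ||u||_L² = 25*sqrt(2)/18.
∫_0^5/3 (u')² dx = 125/9, so ||u'||_L² = 5*sqrt(5)/3.
Ratio ||u||_L² / ||u'||_L² = sqrt(10)/6.
Sharp Poincaré constant on H^1_0(0, 5/3) is C_P = L/π = 5/(3*π), achieved by sin(3*π/5·x).
A polynomial bump cannot attain the sharp Poincaré constant (only the first sine eigenfunction does), so the ratio is strictly less than C_P, consistent with ||u||_L² ≤ C_P ||u'||_L².


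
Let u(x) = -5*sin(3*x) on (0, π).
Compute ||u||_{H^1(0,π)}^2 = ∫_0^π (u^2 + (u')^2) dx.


||u||_{H^1(0,π)}^2 = 125*π

u'(x) = -15*cos(3*x).
Expand u² and (u')² and integrate term by term on (0, π), using: for integers n ≥ 1, ∫_0^π sin²(nx) dx = ∫_0^π cos²(nx) dx = π/2; for n ≠ n', ∫_0^π sin(nx)sin(n'x) dx = ∫_0^π cos(nx)cos(n'x) dx = 0; and by product-to-sum, ∫_0^π sin(nx)cos(n'x) dx = ½∫_0^π [sin((n+n')x) + sin((n−n')x)] dx, which is 0 when n+n' is even and 2n/(n²−n'²) when n+n' is odd (it need not vanish on (0, π)).
  u² squared terms: (-5)²·∫sin(3x)² dx = 25·π/2 = 25*π/2.
  So ∫_0^π u² dx = 25*π/2.
  (u')² squared terms: (-15)²·∫cos(3x)² dx = 225·π/2 = 225*π/2.
  So ∫_0^π (u')² dx = 225*π/2.
||u||_{H^1}^2 = (25*π/2) + (225*π/2) = 125*π.


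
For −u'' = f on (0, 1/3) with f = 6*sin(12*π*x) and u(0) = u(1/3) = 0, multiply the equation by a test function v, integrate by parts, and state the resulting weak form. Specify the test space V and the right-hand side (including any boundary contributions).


V = H^1_0(0, 1/3) (so v(0) = v(1/3) = 0); weak form: ∫_0^1/3 u'v' dx = ∫_0^1/3 (6*sin(12*π*x)) v dx for all v ∈ V.

Multiply both sides by a test function v and integrate from 0 to 1/3:
  ∫_0^1/3 −u''(x) v(x) dx = ∫_0^1/3 f(x) v(x) dx.
Integrate the LHS by parts once:
  ∫_0^1/3 −u'' v dx = −[u'(x) v(x)]_0^1/3 + ∫_0^1/3 u'(x) v'(x) dx.
Thus ∫_0^1/3 u'(x) v'(x) dx = ∫_0^1/3 f(x) v(x) dx + [u'(x) v(x)]_0^1/3.
Choose V so that boundary terms are either known or forced to vanish.
u is Dirichlet: u(0) = u(1/3) = 0. Let V = H^1_0(0, 1/3); then v(0) = v(1/3) = 0, and [u' v]_0^1/3 = 0.
Weak formulation: find u (satisfying any essential BC) such that ∫_0^1/3 u'(x) v'(x) dx = ∫_0^1/3 f v dx for all v ∈ V.
Substituting f(x) = 6*sin(12*π*x), the right-hand side is ∫_0^1/3 (6*sin(12*π*x)) v dx.


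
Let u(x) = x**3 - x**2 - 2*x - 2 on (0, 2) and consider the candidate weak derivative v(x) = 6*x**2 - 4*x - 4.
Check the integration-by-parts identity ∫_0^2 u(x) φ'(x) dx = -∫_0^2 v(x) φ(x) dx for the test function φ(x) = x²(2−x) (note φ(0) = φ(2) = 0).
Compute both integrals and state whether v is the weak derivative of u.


LHS = -8/15, RHS = -16/15. No, v is not the weak derivative of u.

u(x) = x**3 - x**2 - 2*x - 2, classical derivative u'(x) = 3*x**2 - 2*x - 2.
φ(x) = x²(2−x), so φ'(x) = x*(4 - 3*x).
Note φ(0) = φ(2) = 0, so the boundary term u·φ vanishes.
LHS = ∫_0^2 u(x) φ'(x) dx = ∫_0^2 (-3*x^5 + 7*x^4 + 2*x^3 - 2*x^2 - 8*x) dx. Term by term:
  ∫_0^2 -3*x^5 dx = -32;  ∫_0^2 7*x^4 dx = 224/5;  ∫_0^2 2*x^3 dx = 8;
  ∫_0^2 -2*x^2 dx = -16/3;  ∫_0^2 -8*x dx = -16.
Sum: -32 + 224/5 + 8 − 16/3 − 16 = -8/15.
So LHS = -8/15.
∫_0^2 v(x) φ(x) dx = ∫_0^2 (-6*x^5 + 16*x^4 - 4*x^3 - 8*x^2) dx. Term by term:
  ∫_0^2 -6*x^5 dx = -64;  ∫_0^2 16*x^4 dx = 512/5;  ∫_0^2 -4*x^3 dx = -16;
  ∫_0^2 -8*x^2 dx = -64/3.
Sum: -64 + 512/5 − 16 − 64/3 = 16/15.
So RHS = -∫_0^2 v(x) φ(x) dx = -16/15.
LHS − RHS = 8/15 ≠ 0, so the identity fails.
(For a valid weak derivative the identity must hold for EVERY test function, in particular this one. The failure shows v is NOT the weak derivative of u.)
Correct weak derivative would be u'(x) = 3*x**2 - 2*x - 2.


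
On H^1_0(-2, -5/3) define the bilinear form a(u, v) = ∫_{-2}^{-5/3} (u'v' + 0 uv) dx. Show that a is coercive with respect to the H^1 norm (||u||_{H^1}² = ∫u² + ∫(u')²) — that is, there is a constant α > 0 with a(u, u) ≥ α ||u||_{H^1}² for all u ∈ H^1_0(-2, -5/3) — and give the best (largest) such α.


α = 9*π^2/(1 + 9*π^2)

Coercivity of a(·,·) on H^1_0(-2, -5/3) means a(u, u) ≥ α ||u||_{H^1}² for every u ∈ H^1_0.
The interval has length L = 1/3, and Poincaré/coercivity depend only on L. Here a(u, u) = ∫(u')² + (0)·∫u².
Here c = 0, so a(u,u) = ∫(u')² alone. The condition a(u,u) ≥ α||u||_{H^1}² reads (1−α)∫(u')² ≥ (α−c)∫u². Any admissible α is ≤ 1 (rapidly oscillating u have ∫u²/∫(u')² → 0), and α = 1 would force 0 ≥ (1−c)∫u², impossible since c < 1; so 1−α > 0. By the sharp Poincaré inequality on H^1_0 of an interval of length L, ∫(u')² ≥ (π/L)²∫u² with equality for the first sine mode sin(π(x−x₀)/L) (x₀ the left endpoint), so the inequality holds for all u iff (1−α)(π/L)² ≥ α − c, i.e. α ≤ ((π/L)² + c)/((π/L)² + 1) = (1 + c(L/π)²)/(1 + (L/π)²). (Direct route, valid since c ≤ 0: Poincaré gives c∫u² ≥ c(L/π)²∫(u')², so a(u,u) ≥ (1 + c(L/π)²)∫(u')², while ||u||_{H^1}² ≤ (1 + (L/π)²)∫(u')²; dividing yields the same α.) With (π/L)² = 9*π^2 and c = 0, the largest admissible constant is α = ((π/L)² + c)/((π/L)² + 1).
Simplifying, α = 9*π^2/(1 + 9*π^2).


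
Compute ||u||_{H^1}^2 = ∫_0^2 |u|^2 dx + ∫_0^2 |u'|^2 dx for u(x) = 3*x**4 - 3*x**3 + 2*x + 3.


||u||_{H^1}^2 = 125914/105

The H^1 norm (squared) on an interval (0, L) is
  ||u||_{H^1}^2 = ∫_0^L u(x)^2 dx + ∫_0^L u'(x)^2 dx.
Compute u'(x) = 12*x**3 - 9*x**2 + 2.
Then u(x)^2 = 9*x**8 - 18*x**7 + 9*x**6 + 12*x**5 + 6*x**4 - 18*x**3 + 4*x**2 + 12*x + 9 and u'(x)^2 = 144*x**6 - 216*x**5 + 81*x**4 + 48*x**3 - 36*x**2 + 4.
Integrate each monomial from 0 to 2 using ∫_0^2 c·x^n dx = c·2^(n+1)/(n+1):
  ∫_0^2 u(x)^2 dx = ∫_0^2 (9*x^8 - 18*x^7 + 9*x^6 + 12*x^5 + 6*x^4 - 18*x^3 + 4*x^2 + 12*x + 9) dx. Term by term:
    ∫_0^2 9*x^8 dx = 512;  ∫_0^2 -18*x^7 dx = -576;  ∫_0^2 9*x^6 dx = 1152/7;
    ∫_0^2 12*x^5 dx = 128;  ∫_0^2 6*x^4 dx = 192/5;  ∫_0^2 -18*x^3 dx = -72;
    ∫_0^2 4*x^2 dx = 32/3;  ∫_0^2 12*x dx = 24;  ∫_0^2 9 dx = 18.
  Sum: 512 − 576 + 1152/7 + 128 + 192/5 − 72 + 32/3 + 24 + 18 = 26002/105.
  ∫_0^2 u'(x)^2 dx = ∫_0^2 (144*x^6 - 216*x^5 + 81*x^4 + 48*x^3 - 36*x^2 + 4) dx. Term by term:
    ∫_0^2 144*x^6 dx = 18432/7;  ∫_0^2 -216*x^5 dx = -2304;  ∫_0^2 81*x^4 dx = 2592/5;
    ∫_0^2 48*x^3 dx = 192;  ∫_0^2 -36*x^2 dx = -96;  ∫_0^2 4 dx = 8.
  Sum: 18432/7 − 2304 + 2592/5 + 192 − 96 + 8 = 33304/35.
Adding: ||u||_{H^1}^2 = 26002/105 + 33304/35 = 125914/105.


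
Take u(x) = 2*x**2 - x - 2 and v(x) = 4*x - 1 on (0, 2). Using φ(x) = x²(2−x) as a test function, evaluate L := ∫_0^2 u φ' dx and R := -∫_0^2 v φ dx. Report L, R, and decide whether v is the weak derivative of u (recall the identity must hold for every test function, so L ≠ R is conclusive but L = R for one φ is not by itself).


LHS = -76/15, RHS = -76/15. Yes, v = u' weakly.

u(x) = 2*x**2 - x - 2, classical derivative u'(x) = 4*x - 1.
φ(x) = x²(2−x), so φ'(x) = x*(4 - 3*x).
Note φ(0) = φ(2) = 0, so the boundary term u·φ vanishes.
LHS = ∫_0^2 u(x) φ'(x) dx = ∫_0^2 (-6*x^4 + 11*x^3 + 2*x^2 - 8*x) dx. Term by term:
  ∫_0^2 -6*x^4 dx = -192/5;  ∫_0^2 11*x^3 dx = 44;  ∫_0^2 2*x^2 dx = 16/3;
  ∫_0^2 -8*x dx = -16.
Sum: -192/5 + 44 + 16/3 − 16 = -76/15.
So LHS = -76/15.
∫_0^2 v(x) φ(x) dx = ∫_0^2 (-4*x^4 + 9*x^3 - 2*x^2) dx. Term by term:
  ∫_0^2 -4*x^4 dx = -128/5;  ∫_0^2 9*x^3 dx = 36;  ∫_0^2 -2*x^2 dx = -16/3.
Sum: -128/5 + 36 − 16/3 = 76/15.
So RHS = -∫_0^2 v(x) φ(x) dx = -76/15.
LHS = RHS, so the identity holds for this test φ.
Moreover u is smooth here and v(x) = u'(x) = 4*x - 1 pointwise, so the identity holds for every test function. Hence v is the weak derivative of u.


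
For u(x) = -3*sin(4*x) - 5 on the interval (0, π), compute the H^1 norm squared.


||u||_{H^1(0,π)}^2 = 203*π/2

u'(x) = -12*cos(4*x).
Expand u² and (u')² and integrate term by term on (0, π), using: for integers n ≥ 1, ∫_0^π sin²(nx) dx = ∫_0^π cos²(nx) dx = π/2; for n ≠ n', ∫_0^π sin(nx)sin(n'x) dx = ∫_0^π cos(nx)cos(n'x) dx = 0; and by product-to-sum, ∫_0^π sin(nx)cos(n'x) dx = ½∫_0^π [sin((n+n')x) + sin((n−n')x)] dx, which is 0 when n+n' is even and 2n/(n²−n'²) when n+n' is odd (it need not vanish on (0, π)). For the constant mode: ∫_0^π 1 dx = π, ∫_0^π cos(nx) dx = 0, ∫_0^π sin(nx) dx = (1−(−1)^n)/n.
  u² squared terms: (-5)²·∫1 dx = 25·π = 25*π;  (-3)²·∫sin(4x)² dx = 9·π/2 = 9*π/2.
  u² cross terms: 2·(-5)·(-3)·∫1·sin(4x) dx = 30·(0) = 0.
  So ∫_0^π u² dx = 25*π + 9*π/2 + 0 = 59*π/2.
  (u')² squared terms: (-12)²·∫cos(4x)² dx = 144·π/2 = 72*π.
  So ∫_0^π (u')² dx = 72*π.
||u||_{H^1}^2 = (59*π/2) + (72*π) = 203*π/2.


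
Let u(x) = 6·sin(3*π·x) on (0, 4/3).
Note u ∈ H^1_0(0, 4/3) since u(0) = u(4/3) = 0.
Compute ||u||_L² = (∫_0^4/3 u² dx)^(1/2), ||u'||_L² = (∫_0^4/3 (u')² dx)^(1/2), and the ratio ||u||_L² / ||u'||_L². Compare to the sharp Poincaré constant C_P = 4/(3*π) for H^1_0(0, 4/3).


||u||_L² / ||u'||_L² = 1/(3*π) < C_P = 4/(3*π).

u(x) = 6·sin(3*π·x), so u'(x) = 18*π*cos(3*π*x).
Writing u(x) = A·sin(kπx/L) with A = 6 and k = 4, use ∫_0^L sin²(kπx/L) dx = L/2 and ∫_0^L cos²(kπx/L) dx = L/2.
u² = 36·sin²(3*π·x) and (u')² = 324*π^2·cos²(3*π·x), and each of sin², cos² integrates to L/2 = 2/3 over (0, 4/3).
∫_0^4/3 u² dx = 24, so ||u||_L² = 2*sqrt(6).
∫_0^4/3 (u')² dx = 216*π^2, so ||u'||_L² = 6*sqrt(6)*π.
Ratio ||u||_L² / ||u'||_L² = 1/(3*π).
Sharp Poincaré constant on H^1_0(0, 4/3) is C_P = L/π = 4/(3*π), achieved by sin(3*π/4·x).
This is the k = 4 harmonic; the ratio L/(kπ) is strictly less than C_P = L/π, consistent with the sharp inequality ||u||_L² ≤ C_P ||u'||_L².


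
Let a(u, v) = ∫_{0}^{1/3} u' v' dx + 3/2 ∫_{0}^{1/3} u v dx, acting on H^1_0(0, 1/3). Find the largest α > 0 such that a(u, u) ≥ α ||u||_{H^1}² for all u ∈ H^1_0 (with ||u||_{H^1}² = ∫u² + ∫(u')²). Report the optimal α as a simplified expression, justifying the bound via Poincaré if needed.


α = 1

Coercivity of a(·,·) on H^1_0(0, 1/3) means a(u, u) ≥ α ||u||_{H^1}² for every u ∈ H^1_0.
The interval has length L = 1/3, and Poincaré/coercivity depend only on L. Here a(u, u) = ∫(u')² + (3/2)·∫u².
Here c = 3/2 ≥ 1, so a(u,u) = ∫(u')² + c∫u² ≥ ∫(u')² + ∫u² = ||u||_{H^1}², i.e. α = 1 works. No larger α is possible: a(u,u) ≥ α||u||_{H^1}² means (1−α)∫(u')² ≥ (α−c)∫u², and for the modes u_n = sin(nπ(x−x₀)/L) (x₀ the left endpoint) one has ∫u_n²/∫(u_n')² = (L/(nπ))² → 0, so a(u_n,u_n)/||u_n||_{H^1}² → 1. Hence the optimal constant is α = 1.
Therefore α = 1.


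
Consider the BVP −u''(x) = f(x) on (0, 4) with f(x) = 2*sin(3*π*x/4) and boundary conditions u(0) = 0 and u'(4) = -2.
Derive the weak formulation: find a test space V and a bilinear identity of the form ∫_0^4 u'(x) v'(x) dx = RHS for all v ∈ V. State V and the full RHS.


V = {v ∈ H^1(0, 4) : v(0) = 0} (test functions vanish at x = 0 where u is specified); weak form: ∫_0^4 u'v' dx = ∫_0^4 (2*sin(3*π*x/4)) v dx − 2·v(4) for all v ∈ V.

Multiply both sides by a test function v and integrate from 0 to 4:
  ∫_0^4 −u''(x) v(x) dx = ∫_0^4 f(x) v(x) dx.
Integrate the LHS by parts once:
  ∫_0^4 −u'' v dx = −[u'(x) v(x)]_0^4 + ∫_0^4 u'(x) v'(x) dx.
Thus ∫_0^4 u'(x) v'(x) dx = ∫_0^4 f(x) v(x) dx + [u'(x) v(x)]_0^4.
Choose V so that boundary terms are either known or forced to vanish.
Mixed BC: u(0) = 0 (Dirichlet) and u'(4) = -2 (Neumann). Define V = {v ∈ H^1(0, 4) : v(0) = 0}. Then [u' v]_0^4 = u'(4)·v(4) − u'(0)·0 = − 2·v(4).
Weak formulation: find u (satisfying any essential BC) such that ∫_0^4 u'(x) v'(x) dx = ∫_0^4 f v dx − 2·v(4) for all v ∈ V (Dirichlet at 0 absorbed into V; Neumann datum at x = 4 contributes the boundary term).
Substituting f(x) = 2*sin(3*π*x/4), the right-hand side is ∫_0^4 (2*sin(3*π*x/4)) v dx − 2·v(4).


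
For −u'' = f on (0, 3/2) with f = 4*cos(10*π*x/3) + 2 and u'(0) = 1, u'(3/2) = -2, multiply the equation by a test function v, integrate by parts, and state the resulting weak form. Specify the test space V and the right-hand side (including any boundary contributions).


V = H^1(0, 3/2) (v unrestricted at boundary; u is determined up to an additive constant); weak form: ∫_0^3/2 u'v' dx = ∫_0^3/2 (4*cos(10*π*x/3) + 2) v dx − 2·v(3/2) − v(0) for all v ∈ V.

Multiply both sides by a test function v and integrate from 0 to 3/2:
  ∫_0^3/2 −u''(x) v(x) dx = ∫_0^3/2 f(x) v(x) dx.
Integrate the LHS by parts once:
  ∫_0^3/2 −u'' v dx = −[u'(x) v(x)]_0^3/2 + ∫_0^3/2 u'(x) v'(x) dx.
Thus ∫_0^3/2 u'(x) v'(x) dx = ∫_0^3/2 f(x) v(x) dx + [u'(x) v(x)]_0^3/2.
Choose V so that boundary terms are either known or forced to vanish.
u has inhomogeneous Neumann u'(0) = 1, u'(3/2) = -2. [u' v]_0^3/2 = (-2)·v(3/2) − (1)·v(0) = − 2·v(3/2) − v(0). Take V = H^1(0, 3/2); boundary term becomes part of RHS.
Weak formulation: find u (satisfying any essential BC) such that ∫_0^3/2 u'(x) v'(x) dx = ∫_0^3/2 f v dx − 2·v(3/2) − v(0) for all v ∈ V (Neumann data are natural BCs: they enter the RHS as boundary terms).
Substituting f(x) = 4*cos(10*π*x/3) + 2, the right-hand side is ∫_0^3/2 (4*cos(10*π*x/3) + 2) v dx − 2·v(3/2) − v(0).
Compatibility check (pure Neumann): taking v ≡ 1 ∈ V gives 0 = ∫_0^3/2 f dx + (-2) − (1), i.e. ∫_0^3/2 f dx must equal u'(0) − u'(3/2) = 3. Indeed ∫_0^3/2 (4*cos(10*π*x/3) + 2) dx = 3, so the data are compatible. The solution is then unique only up to an additive constant (fix it e.g. by requiring ∫_0^3/2 u dx = 0).
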